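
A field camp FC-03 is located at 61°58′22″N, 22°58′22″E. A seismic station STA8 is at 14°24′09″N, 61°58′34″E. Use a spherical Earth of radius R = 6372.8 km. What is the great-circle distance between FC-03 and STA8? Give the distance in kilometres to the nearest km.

6120 km

FC-03: φ = +61.97278°, λ = +22.97278°
STA8: φ = +14.40250°, λ = +61.97611°
Δφ = -47.5703°,  Δλ = 39.0033°
a = sin²(Δφ/2) + cos φ₁ cos φ₂ sin²(Δλ/2) = 0.213379
c = 2·arcsin(√a) = 0.960339 rad = 55.0233°
d = R·c = 6372.8 × 0.960339 = 6120.0 km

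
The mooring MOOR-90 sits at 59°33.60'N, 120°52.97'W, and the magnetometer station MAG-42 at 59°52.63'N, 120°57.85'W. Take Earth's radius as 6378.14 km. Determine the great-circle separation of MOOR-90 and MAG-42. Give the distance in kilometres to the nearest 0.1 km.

35.6 km

MOOR-90: φ = +59.56000°, λ = -120.88283°
MAG-42: φ = +59.87717°, λ = -120.96417°
Δφ = 0.3172°,  Δλ = -0.0813°
a = sin²(Δφ/2) + cos φ₁ cos φ₂ sin²(Δλ/2) = 0.000008
c = 2·arcsin(√a) = 0.005582 rad = 0.3198°
d = R·c = 6378.14 × 0.005582 = 35.6 km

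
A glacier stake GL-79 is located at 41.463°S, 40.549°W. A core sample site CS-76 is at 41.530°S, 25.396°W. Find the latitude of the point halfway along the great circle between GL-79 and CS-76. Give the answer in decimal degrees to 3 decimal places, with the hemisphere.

41.746°S

Bx = cos φ₂ cos Δλ = 0.722580,  By = cos φ₂ sin Δλ = 0.195684
φₘ = atan2(sin φ₁ + sin φ₂, √((cos φ₁ + Bx)² + By²)) = -41.74596°
λₘ = λ₁ + atan2(By, cos φ₁ + Bx) = -32.97644°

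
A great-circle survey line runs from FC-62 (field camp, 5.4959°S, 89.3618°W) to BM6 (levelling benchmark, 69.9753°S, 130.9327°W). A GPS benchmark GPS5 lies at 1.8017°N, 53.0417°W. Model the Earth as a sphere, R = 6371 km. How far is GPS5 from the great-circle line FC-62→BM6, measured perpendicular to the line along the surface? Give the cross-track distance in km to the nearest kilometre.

δ₁₃ = central angle FC-62→GPS5 = 0.645816 rad  (haversine)
θ₁₃ = bearing FC-62→GPS5 = 79.621°,  θ₁₂ = bearing FC-62→BM6 = 194.009°
dₓₜ = R·arcsin(sin δ₁₃ · sin(θ₁₃ − θ₁₂)) = 6371·arcsin(0.60185·sin(-114.388°)) = -3696.125 km
|dₓₜ| = 3696.125 km

3696 km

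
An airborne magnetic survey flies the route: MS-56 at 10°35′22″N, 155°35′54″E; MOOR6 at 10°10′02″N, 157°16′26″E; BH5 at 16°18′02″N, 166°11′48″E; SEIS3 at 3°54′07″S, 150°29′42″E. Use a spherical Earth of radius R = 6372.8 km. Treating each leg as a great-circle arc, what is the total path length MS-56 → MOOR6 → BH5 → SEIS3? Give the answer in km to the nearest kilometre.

4205 km

MS-56: φ = +10.58944°, λ = +155.59833°
MOOR6: φ = +10.16722°, λ = +157.27389°
BH5: φ = +16.30056°, λ = +166.19667°
SEIS3: φ = -3.90194°, λ = +150.49500°
MS-56→MOOR6: c = 0.029694 rad, d = 189.24 km
MOOR6→BH5: c = 0.185506 rad, d = 1182.19 km
BH5→SEIS3: c = 0.444688 rad, d = 2833.91 km
Total = 189.24 + 1182.19 + 2833.91 = 4205.34 km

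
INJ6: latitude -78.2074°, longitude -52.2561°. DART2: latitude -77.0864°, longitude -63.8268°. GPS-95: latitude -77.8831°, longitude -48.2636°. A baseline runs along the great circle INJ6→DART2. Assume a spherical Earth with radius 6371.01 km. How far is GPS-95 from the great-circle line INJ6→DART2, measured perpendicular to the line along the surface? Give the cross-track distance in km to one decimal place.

60.9 km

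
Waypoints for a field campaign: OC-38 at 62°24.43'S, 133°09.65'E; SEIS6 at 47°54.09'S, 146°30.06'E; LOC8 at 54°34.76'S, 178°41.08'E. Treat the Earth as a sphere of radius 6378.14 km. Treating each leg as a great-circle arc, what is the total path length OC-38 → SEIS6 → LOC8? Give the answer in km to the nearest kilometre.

4155 km

OC-38: φ = -62.40717°, λ = +133.16083°
SEIS6: φ = -47.90150°, λ = +146.50100°
LOC8: φ = -54.57933°, λ = +178.68467°
OC-38→SEIS6: c = 0.284706 rad, d = 1815.90 km
SEIS6→LOC8: c = 0.366708 rad, d = 2338.91 km
Total = 1815.90 + 2338.91 = 4154.81 km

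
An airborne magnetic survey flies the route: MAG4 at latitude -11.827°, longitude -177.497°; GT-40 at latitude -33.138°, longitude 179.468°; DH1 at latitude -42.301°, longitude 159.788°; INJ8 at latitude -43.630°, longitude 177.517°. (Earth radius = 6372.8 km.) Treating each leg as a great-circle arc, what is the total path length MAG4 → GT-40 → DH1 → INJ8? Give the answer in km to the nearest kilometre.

5840 km

MAG4→GT-40: c = 0.375097 rad, d = 2390.42 km
GT-40→DH1: c = 0.314137 rad, d = 2001.93 km
DH1→INJ8: c = 0.227177 rad, d = 1447.75 km
Total = 2390.42 + 2001.93 + 1447.75 = 5840.11 km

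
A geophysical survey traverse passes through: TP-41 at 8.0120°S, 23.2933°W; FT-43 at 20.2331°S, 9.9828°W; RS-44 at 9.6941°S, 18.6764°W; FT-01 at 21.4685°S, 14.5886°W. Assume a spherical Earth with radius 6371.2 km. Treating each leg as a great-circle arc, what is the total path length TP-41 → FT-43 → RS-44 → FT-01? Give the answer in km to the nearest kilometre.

4852 km

TP-41→FT-43: c = 0.309853 rad, d = 1974.14 km
FT-43→RS-44: c = 0.235043 rad, d = 1497.51 km
RS-44→FT-01: c = 0.216641 rad, d = 1380.26 km
Total = 1974.14 + 1497.51 + 1380.26 = 4851.91 km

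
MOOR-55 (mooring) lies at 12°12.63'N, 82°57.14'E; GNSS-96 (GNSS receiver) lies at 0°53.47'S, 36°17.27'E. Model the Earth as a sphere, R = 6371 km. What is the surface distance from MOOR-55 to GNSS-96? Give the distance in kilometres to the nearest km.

MOOR-55: φ = +12.21050°, λ = +82.95233°
GNSS-96: φ = -0.89117°, λ = +36.28783°
Δφ = -13.1017°,  Δλ = -46.6645°
a = sin²(Δφ/2) + cos φ₁ cos φ₂ sin²(Δλ/2) = 0.166313
c = 2·arcsin(√a) = 0.840120 rad = 48.1354°
d = R·c = 6371 × 0.840120 = 5352.4 km

5352 km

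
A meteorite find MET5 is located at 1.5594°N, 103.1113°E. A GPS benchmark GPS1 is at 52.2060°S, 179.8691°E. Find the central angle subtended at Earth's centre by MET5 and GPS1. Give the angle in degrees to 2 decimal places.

Δφ = -53.7654°,  Δλ = 76.7578°
a = sin²(Δφ/2) + cos φ₁ cos φ₂ sin²(Δλ/2) = 0.440589
c = 2·arcsin(√a) = 1.451693 rad = 83.1759°

83.18°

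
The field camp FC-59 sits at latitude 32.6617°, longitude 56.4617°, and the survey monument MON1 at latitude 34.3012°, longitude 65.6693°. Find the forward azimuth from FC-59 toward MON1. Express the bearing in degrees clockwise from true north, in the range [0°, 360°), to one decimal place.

Δλ = 9.2076°
y = sin Δλ · cos φ₂ = 0.132184
x = cos φ₁ sin φ₂ − sin φ₁ cos φ₂ cos Δλ = 0.034355
θ = atan2(y, x) = 75.4309° → 75.4309° (mod 360°)

75.4°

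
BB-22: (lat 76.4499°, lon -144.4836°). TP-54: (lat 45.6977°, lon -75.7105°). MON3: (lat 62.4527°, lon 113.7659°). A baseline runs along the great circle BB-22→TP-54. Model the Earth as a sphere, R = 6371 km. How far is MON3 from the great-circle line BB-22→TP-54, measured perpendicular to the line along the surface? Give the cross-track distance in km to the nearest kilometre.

1565 km

δ₁₃ = central angle BB-22→MON3 = 0.573728 rad  (haversine)
θ₁₃ = bearing BB-22→MON3 = 303.465°,  θ₁₂ = bearing BB-22→TP-54 = 96.846°
dₓₜ = R·arcsin(sin δ₁₃ · sin(θ₁₃ − θ₁₂)) = 6371·arcsin(0.54277·sin(206.619°)) = -1565.050 km
|dₓₜ| = 1565.050 km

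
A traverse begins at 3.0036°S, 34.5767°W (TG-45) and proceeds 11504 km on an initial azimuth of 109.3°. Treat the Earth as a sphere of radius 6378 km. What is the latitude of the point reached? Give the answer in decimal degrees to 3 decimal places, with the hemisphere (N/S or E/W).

18.002°S

δ = d/R = 11504/6378 = 1.803700 rad
φ₂ = arcsin(sin φ₁ cos δ + cos φ₁ sin δ cos θ)
   = arcsin(-0.05240·-0.23080 + 0.99863·0.97300·-0.33051) = -18.00229°
λ₂ = λ₁ + atan2(sin θ sin δ cos φ₁, cos δ − sin φ₁ sin φ₂) = 70.49750°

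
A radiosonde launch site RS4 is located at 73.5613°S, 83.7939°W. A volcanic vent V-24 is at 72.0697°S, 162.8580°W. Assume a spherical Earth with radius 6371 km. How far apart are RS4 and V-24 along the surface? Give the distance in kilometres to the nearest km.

Δφ = 1.4916°,  Δλ = -79.0641°
a = sin²(Δφ/2) + cos φ₁ cos φ₂ sin²(Δλ/2) = 0.035466
c = 2·arcsin(√a) = 0.378911 rad = 21.7100°
d = R·c = 6371 × 0.378911 = 2414.0 km

2414 km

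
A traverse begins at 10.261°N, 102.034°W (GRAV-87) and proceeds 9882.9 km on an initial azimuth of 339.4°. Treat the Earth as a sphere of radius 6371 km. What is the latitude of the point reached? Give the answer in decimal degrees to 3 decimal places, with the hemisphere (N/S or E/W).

δ = d/R = 9882.9/6371 = 1.551232 rad
φ₂ = arcsin(sin φ₁ cos δ + cos φ₁ sin δ cos θ)
   = arcsin(0.17813·0.01956 + 0.98401·0.99981·0.93606) = 67.57763°
λ₂ = λ₁ + atan2(sin θ sin δ cos φ₁, cos δ − sin φ₁ sin φ₂) = 145.22301°

67.578°N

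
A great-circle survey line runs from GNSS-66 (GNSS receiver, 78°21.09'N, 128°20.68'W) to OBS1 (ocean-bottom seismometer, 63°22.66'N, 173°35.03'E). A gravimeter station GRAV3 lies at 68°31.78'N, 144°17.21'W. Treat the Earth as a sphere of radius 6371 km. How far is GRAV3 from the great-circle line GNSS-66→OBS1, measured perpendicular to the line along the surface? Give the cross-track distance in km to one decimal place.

906.8 km

GNSS-66: φ = +78.35150°, λ = -128.34467°
OBS1: φ = +63.37767°, λ = +173.58383°
GRAV3: φ = +68.52967°, λ = -144.28683°
δ₁₃ = central angle GNSS-66→GRAV3 = 0.187353 rad  (haversine)
θ₁₃ = bearing GNSS-66→GRAV3 = 212.667°,  θ₁₂ = bearing GNSS-66→OBS1 = 262.273°
dₓₜ = R·arcsin(sin δ₁₃ · sin(θ₁₃ − θ₁₂)) = 6371·arcsin(0.18626·sin(-49.606°)) = -906.825 km
|dₓₜ| = 906.825 km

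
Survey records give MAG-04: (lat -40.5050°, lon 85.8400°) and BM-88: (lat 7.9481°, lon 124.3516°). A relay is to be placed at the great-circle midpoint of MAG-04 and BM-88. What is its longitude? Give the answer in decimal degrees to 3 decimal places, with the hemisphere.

107.724°E

Bx = cos φ₂ cos Δλ = 0.774965,  By = cos φ₂ sin Δλ = 0.616692
φₘ = atan2(sin φ₁ + sin φ₂, √((cos φ₁ + Bx)² + By²)) = -17.17070°
λₘ = λ₁ + atan2(By, cos φ₁ + Bx) = 107.72390°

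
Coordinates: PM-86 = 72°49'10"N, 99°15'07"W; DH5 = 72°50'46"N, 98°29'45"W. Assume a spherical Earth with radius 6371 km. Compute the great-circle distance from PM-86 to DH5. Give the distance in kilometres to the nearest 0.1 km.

25.0 km

PM-86: φ = +72.81944°, λ = -99.25194°
DH5: φ = +72.84611°, λ = -98.49583°
Δφ = 0.0267°,  Δλ = 0.7561°
a = sin²(Δφ/2) + cos φ₁ cos φ₂ sin²(Δλ/2) = 0.000004
c = 2·arcsin(√a) = 0.003923 rad = 0.2248°
d = R·c = 6371 × 0.003923 = 25.0 km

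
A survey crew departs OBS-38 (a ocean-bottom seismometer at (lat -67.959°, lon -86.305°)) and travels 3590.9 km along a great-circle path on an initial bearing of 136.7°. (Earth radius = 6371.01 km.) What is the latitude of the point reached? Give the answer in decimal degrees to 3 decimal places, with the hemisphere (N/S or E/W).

68.350°S

δ = d/R = 3590.9/6371.01 = 0.563631 rad
φ₂ = arcsin(sin φ₁ cos δ + cos φ₁ sin δ cos θ)
   = arcsin(-0.92692·0.84532 + 0.37527·0.53426·-0.72777) = -68.34972°
λ₂ = λ₁ + atan2(sin θ sin δ cos φ₁, cos δ − sin φ₁ sin φ₂) = 10.41606°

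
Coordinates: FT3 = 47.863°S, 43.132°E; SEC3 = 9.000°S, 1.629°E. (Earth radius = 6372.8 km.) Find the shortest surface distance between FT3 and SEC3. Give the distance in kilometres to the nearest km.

Δφ = 38.8630°,  Δλ = -41.5030°
a = sin²(Δφ/2) + cos φ₁ cos φ₂ sin²(Δλ/2) = 0.193864
c = 2·arcsin(√a) = 0.911865 rad = 52.2460°
d = R·c = 6372.8 × 0.911865 = 5811.1 km

5811 km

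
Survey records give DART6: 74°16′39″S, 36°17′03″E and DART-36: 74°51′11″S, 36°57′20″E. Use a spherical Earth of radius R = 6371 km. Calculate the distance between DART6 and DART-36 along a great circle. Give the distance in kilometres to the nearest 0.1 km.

67.0 km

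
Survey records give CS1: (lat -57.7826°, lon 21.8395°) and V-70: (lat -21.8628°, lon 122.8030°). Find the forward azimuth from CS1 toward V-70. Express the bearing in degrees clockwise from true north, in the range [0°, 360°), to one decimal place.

110.9°

Δλ = 100.9635°
y = sin Δλ · cos φ₂ = 0.911139
x = cos φ₁ sin φ₂ − sin φ₁ cos φ₂ cos Δλ = -0.347860
θ = atan2(y, x) = 110.8961° → 110.8961° (mod 360°)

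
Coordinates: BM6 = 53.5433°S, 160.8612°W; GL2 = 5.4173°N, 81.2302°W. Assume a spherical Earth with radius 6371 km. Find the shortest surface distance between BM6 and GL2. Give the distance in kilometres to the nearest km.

Δφ = 58.9606°,  Δλ = 79.6310°
a = sin²(Δφ/2) + cos φ₁ cos φ₂ sin²(Δλ/2) = 0.484730
c = 2·arcsin(√a) = 1.540252 rad = 88.2499°
d = R·c = 6371 × 1.540252 = 9812.9 km

9813 km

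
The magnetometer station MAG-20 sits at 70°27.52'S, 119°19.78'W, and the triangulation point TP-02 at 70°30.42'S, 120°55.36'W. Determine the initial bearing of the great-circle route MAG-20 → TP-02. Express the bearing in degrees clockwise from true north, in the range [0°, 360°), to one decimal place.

MAG-20: φ = -70.45867°, λ = -119.32967°
TP-02: φ = -70.50700°, λ = -120.92267°
Δλ = -1.5930°
y = sin Δλ · cos φ₂ = -0.009276
x = cos φ₁ sin φ₂ − sin φ₁ cos φ₂ cos Δλ = -0.000965
θ = atan2(y, x) = -95.9396° → 264.0604° (mod 360°)

264.1°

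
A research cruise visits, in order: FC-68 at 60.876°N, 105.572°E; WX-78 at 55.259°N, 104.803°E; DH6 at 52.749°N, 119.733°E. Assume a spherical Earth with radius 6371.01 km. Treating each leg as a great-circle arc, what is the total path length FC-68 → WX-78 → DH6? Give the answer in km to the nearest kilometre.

1639 km

FC-68→WX-78: c = 0.098290 rad, d = 626.21 km
WX-78→DH6: c = 0.158939 rad, d = 1012.60 km
Total = 626.21 + 1012.60 = 1638.81 km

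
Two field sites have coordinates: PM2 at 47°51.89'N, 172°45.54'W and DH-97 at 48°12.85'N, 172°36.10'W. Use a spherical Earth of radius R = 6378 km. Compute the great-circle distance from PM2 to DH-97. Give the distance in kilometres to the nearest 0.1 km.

PM2: φ = +47.86483°, λ = -172.75900°
DH-97: φ = +48.21417°, λ = -172.60167°
Δφ = 0.3493°,  Δλ = 0.1573°
a = sin²(Δφ/2) + cos φ₁ cos φ₂ sin²(Δλ/2) = 0.000010
c = 2·arcsin(√a) = 0.006367 rad = 0.3648°
d = R·c = 6378 × 0.006367 = 40.6 km

40.6 km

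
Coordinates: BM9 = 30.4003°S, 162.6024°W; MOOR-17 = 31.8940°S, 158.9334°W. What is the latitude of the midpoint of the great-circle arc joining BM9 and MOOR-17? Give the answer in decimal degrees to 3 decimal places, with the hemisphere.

31.160°S

Bx = cos φ₂ cos Δλ = 0.847287,  By = cos φ₂ sin Δλ = 0.054331
φₘ = atan2(sin φ₁ + sin φ₂, √((cos φ₁ + Bx)² + By²)) = -31.16015°
λₘ = λ₁ + atan2(By, cos φ₁ + Bx) = -160.78236°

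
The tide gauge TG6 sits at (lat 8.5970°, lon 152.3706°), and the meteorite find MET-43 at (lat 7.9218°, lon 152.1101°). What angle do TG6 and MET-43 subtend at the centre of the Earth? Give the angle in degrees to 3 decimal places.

0.723°

Δφ = -0.6752°,  Δλ = -0.2605°
a = sin²(Δφ/2) + cos φ₁ cos φ₂ sin²(Δλ/2) = 0.000040
c = 2·arcsin(√a) = 0.012614 rad = 0.7227°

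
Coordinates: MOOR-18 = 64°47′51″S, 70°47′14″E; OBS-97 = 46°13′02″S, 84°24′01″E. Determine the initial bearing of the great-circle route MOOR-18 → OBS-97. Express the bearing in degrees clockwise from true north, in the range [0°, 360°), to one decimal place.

28.4°

MOOR-18: φ = -64.79750°, λ = +70.78722°
OBS-97: φ = -46.21722°, λ = +84.40028°
Δλ = 13.6131°
y = sin Δλ · cos φ₂ = 0.162854
x = cos φ₁ sin φ₂ − sin φ₁ cos φ₂ cos Δλ = 0.301045
θ = atan2(y, x) = 28.4117° → 28.4117° (mod 360°)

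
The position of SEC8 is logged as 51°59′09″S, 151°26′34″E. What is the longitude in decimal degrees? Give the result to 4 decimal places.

151.4428°E

151° + 26′/60 + 34″/3600 = 151 + 0.43333 + 0.00944 = 151.4428°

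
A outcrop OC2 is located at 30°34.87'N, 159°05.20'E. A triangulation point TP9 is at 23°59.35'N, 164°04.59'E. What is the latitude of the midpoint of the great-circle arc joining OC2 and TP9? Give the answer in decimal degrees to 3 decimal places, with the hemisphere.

OC2: φ = +30.58117°, λ = +159.08667°
TP9: φ = +23.98917°, λ = +164.07650°
Bx = cos φ₂ cos Δλ = 0.910160,  By = cos φ₂ sin Δλ = 0.079466
φₘ = atan2(sin φ₁ + sin φ₂, √((cos φ₁ + Bx)² + By²)) = 27.30729°
λₘ = λ₁ + atan2(By, cos φ₁ + Bx) = 161.65574°

27.307°N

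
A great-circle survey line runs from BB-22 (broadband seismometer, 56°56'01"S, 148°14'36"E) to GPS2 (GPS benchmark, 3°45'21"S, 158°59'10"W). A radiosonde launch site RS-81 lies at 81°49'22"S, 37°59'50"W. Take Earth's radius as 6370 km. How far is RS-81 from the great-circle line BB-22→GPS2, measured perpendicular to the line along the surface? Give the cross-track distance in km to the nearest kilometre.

BB-22: φ = -56.93361°, λ = +148.24333°
GPS2: φ = -3.75583°, λ = -158.98611°
RS-81: φ = -81.82278°, λ = -37.99722°
δ₁₃ = central angle BB-22→RS-81 = 0.719139 rad  (haversine)
θ₁₃ = bearing BB-22→RS-81 = 178.655°,  θ₁₂ = bearing BB-22→GPS2 = 59.383°
dₓₜ = R·arcsin(sin δ₁₃ · sin(θ₁₃ − θ₁₂)) = 6370·arcsin(0.65874·sin(119.272°)) = 3899.337 km
|dₓₜ| = 3899.337 km

3899 km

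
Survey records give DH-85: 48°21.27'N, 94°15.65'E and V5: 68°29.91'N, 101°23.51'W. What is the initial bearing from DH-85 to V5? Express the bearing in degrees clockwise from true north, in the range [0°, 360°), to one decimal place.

DH-85: φ = +48.35450°, λ = +94.26083°
V5: φ = +68.49850°, λ = -101.39183°
Δλ = 164.3473°
y = sin Δλ · cos φ₂ = 0.098890
x = cos φ₁ sin φ₂ − sin φ₁ cos φ₂ cos Δλ = 0.882011
θ = atan2(y, x) = 6.3972° → 6.3972° (mod 360°)

6.4°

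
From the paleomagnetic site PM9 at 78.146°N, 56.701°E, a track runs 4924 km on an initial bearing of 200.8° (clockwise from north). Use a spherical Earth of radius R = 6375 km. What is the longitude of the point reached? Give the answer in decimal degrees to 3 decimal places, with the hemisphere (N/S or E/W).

39.193°E

δ = d/R = 4924/6375 = 0.772392 rad
φ₂ = arcsin(sin φ₁ cos δ + cos φ₁ sin δ cos θ)
   = arcsin(0.97867·0.71624 + 0.20542·0.69785·-0.93483) = 34.53853°
λ₂ = λ₁ + atan2(sin θ sin δ cos φ₁, cos δ − sin φ₁ sin φ₂) = 39.19322°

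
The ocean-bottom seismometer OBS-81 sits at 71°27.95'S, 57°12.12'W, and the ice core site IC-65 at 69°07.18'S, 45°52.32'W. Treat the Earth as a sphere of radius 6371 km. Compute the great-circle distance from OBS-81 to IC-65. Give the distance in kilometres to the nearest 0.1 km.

OBS-81: φ = -71.46583°, λ = -57.20200°
IC-65: φ = -69.11967°, λ = -45.87200°
Δφ = 2.3462°,  Δλ = 11.3300°
a = sin²(Δφ/2) + cos φ₁ cos φ₂ sin²(Δλ/2) = 0.001523
c = 2·arcsin(√a) = 0.078073 rad = 4.4733°
d = R·c = 6371 × 0.078073 = 497.4 km

497.4 km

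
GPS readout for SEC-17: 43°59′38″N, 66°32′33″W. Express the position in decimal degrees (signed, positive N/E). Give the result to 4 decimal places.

lat: 43.9939° N → +43.9939°
lon: 66.5425° W → -66.5425°

+43.9939°, -66.5425°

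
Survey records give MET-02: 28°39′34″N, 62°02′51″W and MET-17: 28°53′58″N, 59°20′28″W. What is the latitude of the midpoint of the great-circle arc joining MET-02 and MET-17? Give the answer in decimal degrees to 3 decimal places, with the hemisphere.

28.786°N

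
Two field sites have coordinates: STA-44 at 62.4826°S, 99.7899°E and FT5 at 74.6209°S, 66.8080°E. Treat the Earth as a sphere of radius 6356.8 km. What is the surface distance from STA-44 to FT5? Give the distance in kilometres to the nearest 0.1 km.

1851.2 km

Δφ = -12.1383°,  Δλ = -32.9819°
a = sin²(Δφ/2) + cos φ₁ cos φ₂ sin²(Δλ/2) = 0.021052
c = 2·arcsin(√a) = 0.291213 rad = 16.6853°
d = R·c = 6356.8 × 0.291213 = 1851.2 km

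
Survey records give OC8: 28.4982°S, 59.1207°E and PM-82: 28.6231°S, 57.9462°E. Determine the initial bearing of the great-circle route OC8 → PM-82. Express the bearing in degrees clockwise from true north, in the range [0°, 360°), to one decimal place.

262.8°

Δλ = -1.1745°
y = sin Δλ · cos φ₂ = -0.017992
x = cos φ₁ sin φ₂ − sin φ₁ cos φ₂ cos Δλ = -0.002268
θ = atan2(y, x) = -97.1841° → 262.8159° (mod 360°)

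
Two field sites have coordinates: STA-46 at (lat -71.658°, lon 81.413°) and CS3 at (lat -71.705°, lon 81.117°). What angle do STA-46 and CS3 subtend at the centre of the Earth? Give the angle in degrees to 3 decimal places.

Δφ = -0.0470°,  Δλ = -0.2960°
a = sin²(Δφ/2) + cos φ₁ cos φ₂ sin²(Δλ/2) = 0.000001
c = 2·arcsin(√a) = 0.001819 rad = 0.1042°

0.104°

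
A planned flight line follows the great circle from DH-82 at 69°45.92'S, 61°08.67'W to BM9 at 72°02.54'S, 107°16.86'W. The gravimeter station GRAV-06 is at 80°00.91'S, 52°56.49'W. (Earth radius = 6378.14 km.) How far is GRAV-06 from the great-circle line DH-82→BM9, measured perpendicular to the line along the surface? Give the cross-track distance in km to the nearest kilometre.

DH-82: φ = -69.76533°, λ = -61.14450°
BM9: φ = -72.04233°, λ = -107.28100°
GRAV-06: φ = -80.01517°, λ = -52.94150°
δ₁₃ = central angle DH-82→GRAV-06 = 0.182309 rad  (haversine)
θ₁₃ = bearing DH-82→GRAV-06 = 172.157°,  θ₁₂ = bearing DH-82→BM9 = 239.958°
dₓₜ = R·arcsin(sin δ₁₃ · sin(θ₁₃ − θ₁₂)) = 6378.14·arcsin(0.18130·sin(-67.801°)) = -1075.740 km
|dₓₜ| = 1075.740 km

1076 km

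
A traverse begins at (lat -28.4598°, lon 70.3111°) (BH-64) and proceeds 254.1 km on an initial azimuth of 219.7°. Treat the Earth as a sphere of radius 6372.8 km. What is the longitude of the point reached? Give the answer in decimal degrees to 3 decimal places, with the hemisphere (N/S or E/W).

δ = d/R = 254.1/6372.8 = 0.039873 rad
φ₂ = arcsin(sin φ₁ cos δ + cos φ₁ sin δ cos θ)
   = arcsin(-0.47654·0.99921 + 0.87915·0.03986·-0.76940) = -30.20708°
λ₂ = λ₁ + atan2(sin θ sin δ cos φ₁, cos δ − sin φ₁ sin φ₂) = 68.62273°

68.623°E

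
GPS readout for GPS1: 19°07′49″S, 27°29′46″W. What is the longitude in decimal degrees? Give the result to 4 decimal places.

27° + 29′/60 + 46″/3600 = 27 + 0.48333 + 0.01278 = 27.4961°

27.4961°W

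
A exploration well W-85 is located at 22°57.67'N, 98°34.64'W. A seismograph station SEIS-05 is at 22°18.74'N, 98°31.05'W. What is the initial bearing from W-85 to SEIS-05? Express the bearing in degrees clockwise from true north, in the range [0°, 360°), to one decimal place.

175.1°

W-85: φ = +22.96117°, λ = -98.57733°
SEIS-05: φ = +22.31233°, λ = -98.51750°
Δλ = 0.0598°
y = sin Δλ · cos φ₂ = 0.000966
x = cos φ₁ sin φ₂ − sin φ₁ cos φ₂ cos Δλ = -0.011324
θ = atan2(y, x) = 175.1236° → 175.1236° (mod 360°)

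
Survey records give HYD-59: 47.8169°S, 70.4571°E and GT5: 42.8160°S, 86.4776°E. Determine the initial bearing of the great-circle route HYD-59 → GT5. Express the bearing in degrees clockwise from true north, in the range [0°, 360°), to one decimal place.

71.9°

Δλ = 16.0205°
y = sin Δλ · cos φ₂ = 0.202443
x = cos φ₁ sin φ₂ − sin φ₁ cos φ₂ cos Δλ = 0.066061
θ = atan2(y, x) = 71.9275° → 71.9275° (mod 360°)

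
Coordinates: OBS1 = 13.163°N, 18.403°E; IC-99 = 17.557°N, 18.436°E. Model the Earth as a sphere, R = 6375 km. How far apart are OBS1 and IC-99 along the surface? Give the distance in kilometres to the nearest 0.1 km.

488.9 km

Δφ = 4.3940°,  Δλ = 0.0330°
a = sin²(Δφ/2) + cos φ₁ cos φ₂ sin²(Δλ/2) = 0.001470
c = 2·arcsin(√a) = 0.076692 rad = 4.3941°
d = R·c = 6375 × 0.076692 = 488.9 km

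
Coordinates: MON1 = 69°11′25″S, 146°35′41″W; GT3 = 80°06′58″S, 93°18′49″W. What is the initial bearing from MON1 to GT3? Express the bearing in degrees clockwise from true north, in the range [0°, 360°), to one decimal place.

MON1: φ = -69.19028°, λ = -146.59472°
GT3: φ = -80.11611°, λ = -93.31361°
Δλ = 53.2811°
y = sin Δλ · cos φ₂ = 0.137593
x = cos φ₁ sin φ₂ − sin φ₁ cos φ₂ cos Δλ = -0.254059
θ = atan2(y, x) = 151.5610° → 151.5610° (mod 360°)

151.6°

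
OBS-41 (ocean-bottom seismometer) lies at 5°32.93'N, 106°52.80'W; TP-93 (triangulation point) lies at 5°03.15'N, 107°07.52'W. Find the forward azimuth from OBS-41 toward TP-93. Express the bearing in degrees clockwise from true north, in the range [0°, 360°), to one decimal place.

206.2°

OBS-41: φ = +5.54883°, λ = -106.88000°
TP-93: φ = +5.05250°, λ = -107.12533°
Δλ = -0.2453°
y = sin Δλ · cos φ₂ = -0.004265
x = cos φ₁ sin φ₂ − sin φ₁ cos φ₂ cos Δλ = -0.008662
θ = atan2(y, x) = -153.7832° → 206.2168° (mod 360°)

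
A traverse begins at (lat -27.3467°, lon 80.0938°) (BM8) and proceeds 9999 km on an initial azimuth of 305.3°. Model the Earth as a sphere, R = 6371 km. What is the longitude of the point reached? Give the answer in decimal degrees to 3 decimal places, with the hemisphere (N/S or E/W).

δ = d/R = 9999/6371 = 1.569455 rad
φ₂ = arcsin(sin φ₁ cos δ + cos φ₁ sin δ cos θ)
   = arcsin(-0.45937·0.00134 + 0.88824·1.00000·0.57786) = 30.84128°
λ₂ = λ₁ + atan2(sin θ sin δ cos φ₁, cos δ − sin φ₁ sin φ₂) = 8.18675°

8.187°E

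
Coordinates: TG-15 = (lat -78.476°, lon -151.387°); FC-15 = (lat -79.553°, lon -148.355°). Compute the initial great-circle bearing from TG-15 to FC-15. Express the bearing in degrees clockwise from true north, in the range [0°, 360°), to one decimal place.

153.3°

Δλ = 3.0320°
y = sin Δλ · cos φ₂ = 0.009591
x = cos φ₁ sin φ₂ − sin φ₁ cos φ₂ cos Δλ = -0.019045
θ = atan2(y, x) = 153.2701° → 153.2701° (mod 360°)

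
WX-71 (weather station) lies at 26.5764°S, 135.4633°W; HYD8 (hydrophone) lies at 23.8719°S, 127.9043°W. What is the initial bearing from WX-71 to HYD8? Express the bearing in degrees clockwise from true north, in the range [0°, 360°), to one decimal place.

Δλ = 7.5590°
y = sin Δλ · cos φ₂ = 0.120294
x = cos φ₁ sin φ₂ − sin φ₁ cos φ₂ cos Δλ = 0.043630
θ = atan2(y, x) = 70.0646° → 70.0646° (mod 360°)

70.1°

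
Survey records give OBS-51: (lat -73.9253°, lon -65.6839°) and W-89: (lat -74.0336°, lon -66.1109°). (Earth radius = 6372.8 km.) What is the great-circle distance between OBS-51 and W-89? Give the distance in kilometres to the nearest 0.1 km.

Δφ = -0.1083°,  Δλ = -0.4270°
a = sin²(Δφ/2) + cos φ₁ cos φ₂ sin²(Δλ/2) = 0.000002
c = 2·arcsin(√a) = 0.002793 rad = 0.1600°
d = R·c = 6372.8 × 0.002793 = 17.8 km

17.8 km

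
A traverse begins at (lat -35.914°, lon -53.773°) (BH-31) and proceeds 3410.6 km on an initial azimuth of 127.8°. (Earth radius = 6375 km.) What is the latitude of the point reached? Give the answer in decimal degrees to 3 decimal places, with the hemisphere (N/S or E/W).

δ = d/R = 3410.6/6375 = 0.534996 rad
φ₂ = arcsin(sin φ₁ cos δ + cos φ₁ sin δ cos θ)
   = arcsin(-0.58657·0.86027 + 0.80990·0.50984·-0.61291) = -49.26086°
λ₂ = λ₁ + atan2(sin θ sin δ cos φ₁, cos δ − sin φ₁ sin φ₂) = -15.65479°

49.261°S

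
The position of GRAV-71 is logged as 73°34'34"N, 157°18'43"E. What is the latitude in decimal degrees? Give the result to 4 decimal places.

73° + 34′/60 + 34″/3600 = 73 + 0.56667 + 0.00944 = 73.5761°

73.5761°N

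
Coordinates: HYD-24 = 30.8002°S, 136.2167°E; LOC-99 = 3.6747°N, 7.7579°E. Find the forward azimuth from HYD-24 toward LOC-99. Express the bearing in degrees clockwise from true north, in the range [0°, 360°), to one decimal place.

251.4°

Δλ = -128.4588°
y = sin Δλ · cos φ₂ = -0.781446
x = cos φ₁ sin φ₂ − sin φ₁ cos φ₂ cos Δλ = -0.262761
θ = atan2(y, x) = -108.5852° → 251.4148° (mod 360°)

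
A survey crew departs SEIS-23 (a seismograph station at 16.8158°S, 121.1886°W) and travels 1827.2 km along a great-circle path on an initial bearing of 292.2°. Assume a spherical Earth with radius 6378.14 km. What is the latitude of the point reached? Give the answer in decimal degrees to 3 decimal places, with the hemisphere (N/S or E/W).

10.096°S

δ = d/R = 1827.2/6378.14 = 0.286479 rad
φ₂ = arcsin(sin φ₁ cos δ + cos φ₁ sin δ cos θ)
   = arcsin(-0.28930·0.95924 + 0.95724·0.28258·0.37784) = -10.09625°
λ₂ = λ₁ + atan2(sin θ sin δ cos φ₁, cos δ − sin φ₁ sin φ₂) = -136.59976°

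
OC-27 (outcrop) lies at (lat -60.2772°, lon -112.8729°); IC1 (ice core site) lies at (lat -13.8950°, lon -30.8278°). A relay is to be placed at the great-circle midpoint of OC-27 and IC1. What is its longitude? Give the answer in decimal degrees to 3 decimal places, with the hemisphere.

56.116°W

Bx = cos φ₂ cos Δλ = 0.134344,  By = cos φ₂ sin Δλ = 0.961396
φₘ = atan2(sin φ₁ + sin φ₂, √((cos φ₁ + Bx)² + By²)) = -43.96155°
λₘ = λ₁ + atan2(By, cos φ₁ + Bx) = -56.11577°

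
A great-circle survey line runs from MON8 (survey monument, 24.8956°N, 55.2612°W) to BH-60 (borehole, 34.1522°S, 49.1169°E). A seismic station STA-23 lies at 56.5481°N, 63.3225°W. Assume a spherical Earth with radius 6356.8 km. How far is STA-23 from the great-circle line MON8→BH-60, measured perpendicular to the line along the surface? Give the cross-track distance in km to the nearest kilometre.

2827 km

δ₁₃ = central angle MON8→STA-23 = 0.561785 rad  (haversine)
θ₁₃ = bearing MON8→STA-23 = 351.656°,  θ₁₂ = bearing MON8→BH-60 = 117.804°
dₓₜ = R·arcsin(sin δ₁₃ · sin(θ₁₃ − θ₁₂)) = 6356.8·arcsin(0.53270·sin(233.852°)) = -2826.630 km
|dₓₜ| = 2826.630 km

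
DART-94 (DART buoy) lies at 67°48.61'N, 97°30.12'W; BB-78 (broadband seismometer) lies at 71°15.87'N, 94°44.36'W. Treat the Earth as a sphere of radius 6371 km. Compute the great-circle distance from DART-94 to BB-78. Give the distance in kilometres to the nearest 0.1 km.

398.7 km

DART-94: φ = +67.81017°, λ = -97.50200°
BB-78: φ = +71.26450°, λ = -94.73933°
Δφ = 3.4543°,  Δλ = 2.7627°
a = sin²(Δφ/2) + cos φ₁ cos φ₂ sin²(Δλ/2) = 0.000979
c = 2·arcsin(√a) = 0.062586 rad = 3.5859°
d = R·c = 6371 × 0.062586 = 398.7 km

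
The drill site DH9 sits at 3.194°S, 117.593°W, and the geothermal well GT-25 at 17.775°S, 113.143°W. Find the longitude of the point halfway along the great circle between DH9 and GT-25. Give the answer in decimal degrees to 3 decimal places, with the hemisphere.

115.421°W

Bx = cos φ₂ cos Δλ = 0.949392,  By = cos φ₂ sin Δλ = 0.073885
φₘ = atan2(sin φ₁ + sin φ₂, √((cos φ₁ + Bx)² + By²)) = -10.49223°
λₘ = λ₁ + atan2(By, cos φ₁ + Bx) = -115.42070°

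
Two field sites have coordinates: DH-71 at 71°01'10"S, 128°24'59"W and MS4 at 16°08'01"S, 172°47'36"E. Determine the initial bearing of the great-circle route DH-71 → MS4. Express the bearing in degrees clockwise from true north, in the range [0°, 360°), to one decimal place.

294.8°

DH-71: φ = -71.01944°, λ = -128.41639°
MS4: φ = -16.13361°, λ = +172.79333°
Δλ = -58.7903°
y = sin Δλ · cos φ₂ = -0.821592
x = cos φ₁ sin φ₂ − sin φ₁ cos φ₂ cos Δλ = 0.380322
θ = atan2(y, x) = -65.1602° → 294.8398° (mod 360°)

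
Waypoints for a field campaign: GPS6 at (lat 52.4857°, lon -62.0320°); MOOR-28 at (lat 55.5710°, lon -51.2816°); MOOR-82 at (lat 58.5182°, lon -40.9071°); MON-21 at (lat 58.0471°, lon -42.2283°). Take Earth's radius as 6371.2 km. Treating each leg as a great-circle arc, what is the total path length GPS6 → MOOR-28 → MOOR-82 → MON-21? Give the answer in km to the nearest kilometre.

1581 km

GPS6→MOOR-28: c = 0.122487 rad, d = 780.39 km
MOOR-28→MOOR-82: c = 0.110959 rad, d = 706.94 km
MOOR-82→MON-21: c = 0.014648 rad, d = 93.32 km
Total = 780.39 + 706.94 + 93.32 = 1580.66 km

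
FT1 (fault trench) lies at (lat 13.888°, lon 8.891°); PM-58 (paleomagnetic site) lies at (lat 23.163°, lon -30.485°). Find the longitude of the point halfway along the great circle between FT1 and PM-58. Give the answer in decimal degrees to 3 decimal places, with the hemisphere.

10.240°W

Bx = cos φ₂ cos Δλ = 0.710688,  By = cos φ₂ sin Δλ = -0.583267
φₘ = atan2(sin φ₁ + sin φ₂, √((cos φ₁ + Bx)² + By²)) = 19.58956°
λₘ = λ₁ + atan2(By, cos φ₁ + Bx) = -10.23976°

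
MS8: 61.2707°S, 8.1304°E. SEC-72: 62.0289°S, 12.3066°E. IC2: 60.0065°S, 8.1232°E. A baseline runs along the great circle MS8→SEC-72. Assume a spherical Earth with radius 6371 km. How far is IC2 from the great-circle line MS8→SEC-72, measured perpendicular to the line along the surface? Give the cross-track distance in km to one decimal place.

129.5 km

δ₁₃ = central angle MS8→IC2 = 0.022065 rad  (haversine)
θ₁₃ = bearing MS8→IC2 = 359.837°,  θ₁₂ = bearing MS8→SEC-72 = 112.753°
dₓₜ = R·arcsin(sin δ₁₃ · sin(θ₁₃ − θ₁₂)) = 6371·arcsin(0.02206·sin(247.084°)) = -129.477 km
|dₓₜ| = 129.477 km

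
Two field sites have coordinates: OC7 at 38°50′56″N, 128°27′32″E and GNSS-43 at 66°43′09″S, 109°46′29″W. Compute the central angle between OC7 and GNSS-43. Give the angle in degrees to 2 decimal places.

137.58°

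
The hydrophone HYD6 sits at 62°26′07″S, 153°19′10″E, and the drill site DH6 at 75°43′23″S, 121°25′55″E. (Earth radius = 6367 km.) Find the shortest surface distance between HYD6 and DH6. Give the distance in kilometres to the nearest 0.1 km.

1895.6 km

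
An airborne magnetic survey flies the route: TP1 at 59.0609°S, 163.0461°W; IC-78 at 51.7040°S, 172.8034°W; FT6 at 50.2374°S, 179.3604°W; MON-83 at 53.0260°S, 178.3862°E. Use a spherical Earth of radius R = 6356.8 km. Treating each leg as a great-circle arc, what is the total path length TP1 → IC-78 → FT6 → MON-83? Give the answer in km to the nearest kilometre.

TP1→IC-78: c = 0.160429 rad, d = 1019.82 km
IC-78→FT6: c = 0.076444 rad, d = 485.94 km
FT6→MON-83: c = 0.054443 rad, d = 346.08 km
Total = 1019.82 + 485.94 + 346.08 = 1851.84 km

1852 km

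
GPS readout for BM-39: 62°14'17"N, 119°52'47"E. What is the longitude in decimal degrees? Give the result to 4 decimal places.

119.8797°E

119° + 52′/60 + 47″/3600 = 119 + 0.86667 + 0.01306 = 119.8797°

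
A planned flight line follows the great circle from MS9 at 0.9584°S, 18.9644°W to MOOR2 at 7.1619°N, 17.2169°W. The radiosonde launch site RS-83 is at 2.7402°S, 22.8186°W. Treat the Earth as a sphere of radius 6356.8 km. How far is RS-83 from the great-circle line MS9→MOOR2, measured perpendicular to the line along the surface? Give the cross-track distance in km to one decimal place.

δ₁₃ = central angle MS9→RS-83 = 0.074075 rad  (haversine)
θ₁₃ = bearing MS9→RS-83 = 245.124°,  θ₁₂ = bearing MS9→MOOR2 = 12.091°
dₓₜ = R·arcsin(sin δ₁₃ · sin(θ₁₃ − θ₁₂)) = 6356.8·arcsin(0.07401·sin(233.033°)) = -376.101 km
|dₓₜ| = 376.101 km

376.1 km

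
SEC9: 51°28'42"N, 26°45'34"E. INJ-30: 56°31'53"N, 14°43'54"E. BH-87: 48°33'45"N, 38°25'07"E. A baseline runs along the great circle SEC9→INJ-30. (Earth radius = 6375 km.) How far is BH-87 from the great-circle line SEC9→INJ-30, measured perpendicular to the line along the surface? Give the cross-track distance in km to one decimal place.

356.6 km

SEC9: φ = +51.47833°, λ = +26.75944°
INJ-30: φ = +56.53139°, λ = +14.73167°
BH-87: φ = +48.56250°, λ = +38.41861°
δ₁₃ = central angle SEC9→BH-87 = 0.140108 rad  (haversine)
θ₁₃ = bearing SEC9→BH-87 = 106.724°,  θ₁₂ = bearing SEC9→INJ-30 = 310.326°
dₓₜ = R·arcsin(sin δ₁₃ · sin(θ₁₃ − θ₁₂)) = 6375·arcsin(0.13965·sin(-203.602°)) = 356.638 km
|dₓₜ| = 356.638 km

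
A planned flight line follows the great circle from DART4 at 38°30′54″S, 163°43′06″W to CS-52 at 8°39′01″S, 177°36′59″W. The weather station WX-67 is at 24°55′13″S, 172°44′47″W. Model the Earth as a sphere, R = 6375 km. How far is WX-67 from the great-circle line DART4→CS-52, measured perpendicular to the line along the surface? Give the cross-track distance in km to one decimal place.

168.4 km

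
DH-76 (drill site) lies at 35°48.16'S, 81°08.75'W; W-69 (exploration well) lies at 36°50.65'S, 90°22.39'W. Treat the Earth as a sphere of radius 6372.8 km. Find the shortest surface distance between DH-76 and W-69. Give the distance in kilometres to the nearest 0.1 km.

834.6 km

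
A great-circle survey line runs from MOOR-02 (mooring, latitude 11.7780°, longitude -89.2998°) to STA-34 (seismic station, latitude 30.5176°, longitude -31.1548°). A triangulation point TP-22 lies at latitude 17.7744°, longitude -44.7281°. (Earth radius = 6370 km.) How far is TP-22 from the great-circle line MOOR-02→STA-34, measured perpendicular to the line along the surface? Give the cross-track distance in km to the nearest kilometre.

1171 km

δ₁₃ = central angle MOOR-02→TP-22 = 0.757731 rad  (haversine)
θ₁₃ = bearing MOOR-02→TP-22 = 76.506°,  θ₁₂ = bearing MOOR-02→STA-34 = 61.078°
dₓₜ = R·arcsin(sin δ₁₃ · sin(θ₁₃ − θ₁₂)) = 6370·arcsin(0.68727·sin(15.428°)) = 1171.250 km
|dₓₜ| = 1171.250 km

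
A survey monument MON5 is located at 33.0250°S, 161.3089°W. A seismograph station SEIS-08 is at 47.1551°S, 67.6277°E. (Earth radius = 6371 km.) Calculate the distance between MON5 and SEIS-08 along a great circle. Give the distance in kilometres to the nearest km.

Δφ = -14.1301°,  Δλ = -131.0634°
a = sin²(Δφ/2) + cos φ₁ cos φ₂ sin²(Δλ/2) = 0.487465
c = 2·arcsin(√a) = 1.545724 rad = 88.5635°
d = R·c = 6371 × 1.545724 = 9847.8 km

9848 km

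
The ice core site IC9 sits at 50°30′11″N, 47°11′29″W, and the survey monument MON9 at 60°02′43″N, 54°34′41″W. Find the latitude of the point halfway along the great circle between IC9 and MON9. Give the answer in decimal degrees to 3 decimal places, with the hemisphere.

55.329°N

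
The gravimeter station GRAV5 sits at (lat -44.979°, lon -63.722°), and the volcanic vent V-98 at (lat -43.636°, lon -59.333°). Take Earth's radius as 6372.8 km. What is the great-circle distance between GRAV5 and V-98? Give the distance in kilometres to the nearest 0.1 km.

379.9 km

Δφ = 1.3430°,  Δλ = 4.3890°
a = sin²(Δφ/2) + cos φ₁ cos φ₂ sin²(Δλ/2) = 0.000888
c = 2·arcsin(√a) = 0.059608 rad = 3.4153°
d = R·c = 6372.8 × 0.059608 = 379.9 km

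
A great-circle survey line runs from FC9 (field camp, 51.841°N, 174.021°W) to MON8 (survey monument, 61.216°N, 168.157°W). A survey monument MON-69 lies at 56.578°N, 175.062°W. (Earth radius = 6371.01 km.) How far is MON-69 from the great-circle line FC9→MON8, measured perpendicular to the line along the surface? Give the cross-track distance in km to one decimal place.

211.7 km

δ₁₃ = central angle FC9→MON-69 = 0.083354 rad  (haversine)
θ₁₃ = bearing FC9→MON-69 = 353.097°,  θ₁₂ = bearing FC9→MON8 = 16.614°
dₓₜ = R·arcsin(sin δ₁₃ · sin(θ₁₃ − θ₁₂)) = 6371.01·arcsin(0.08326·sin(336.483°)) = -211.691 km
|dₓₜ| = 211.691 km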